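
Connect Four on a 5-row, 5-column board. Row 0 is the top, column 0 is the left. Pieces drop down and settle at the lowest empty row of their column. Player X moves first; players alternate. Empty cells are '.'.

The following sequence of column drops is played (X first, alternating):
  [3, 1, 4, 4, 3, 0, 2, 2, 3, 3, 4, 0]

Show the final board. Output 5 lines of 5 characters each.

Answer: .....
...O.
...XX
O.OXO
OOXXX

Derivation:
Move 1: X drops in col 3, lands at row 4
Move 2: O drops in col 1, lands at row 4
Move 3: X drops in col 4, lands at row 4
Move 4: O drops in col 4, lands at row 3
Move 5: X drops in col 3, lands at row 3
Move 6: O drops in col 0, lands at row 4
Move 7: X drops in col 2, lands at row 4
Move 8: O drops in col 2, lands at row 3
Move 9: X drops in col 3, lands at row 2
Move 10: O drops in col 3, lands at row 1
Move 11: X drops in col 4, lands at row 2
Move 12: O drops in col 0, lands at row 3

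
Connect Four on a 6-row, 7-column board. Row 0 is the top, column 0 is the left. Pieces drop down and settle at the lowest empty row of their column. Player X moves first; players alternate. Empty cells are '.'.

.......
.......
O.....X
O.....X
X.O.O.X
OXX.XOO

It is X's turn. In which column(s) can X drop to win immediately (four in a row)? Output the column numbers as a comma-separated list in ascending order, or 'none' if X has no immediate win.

Answer: 3,6

Derivation:
col 0: drop X → no win
col 1: drop X → no win
col 2: drop X → no win
col 3: drop X → WIN!
col 4: drop X → no win
col 5: drop X → no win
col 6: drop X → WIN!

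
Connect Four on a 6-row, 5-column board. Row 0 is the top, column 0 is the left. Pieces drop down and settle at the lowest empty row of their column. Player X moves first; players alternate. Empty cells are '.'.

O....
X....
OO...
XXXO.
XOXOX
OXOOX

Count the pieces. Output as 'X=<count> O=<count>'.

X=9 O=9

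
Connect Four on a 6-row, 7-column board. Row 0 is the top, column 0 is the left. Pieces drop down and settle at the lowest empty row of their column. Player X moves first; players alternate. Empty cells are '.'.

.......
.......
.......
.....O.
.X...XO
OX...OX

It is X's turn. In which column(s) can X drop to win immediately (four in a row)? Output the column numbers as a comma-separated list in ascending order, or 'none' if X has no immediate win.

Answer: none

Derivation:
col 0: drop X → no win
col 1: drop X → no win
col 2: drop X → no win
col 3: drop X → no win
col 4: drop X → no win
col 5: drop X → no win
col 6: drop X → no win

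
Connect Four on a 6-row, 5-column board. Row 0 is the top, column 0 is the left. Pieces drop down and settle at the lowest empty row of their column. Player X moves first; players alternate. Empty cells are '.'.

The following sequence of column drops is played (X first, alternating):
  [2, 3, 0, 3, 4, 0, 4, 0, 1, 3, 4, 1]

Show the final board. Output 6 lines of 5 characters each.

Answer: .....
.....
.....
O..OX
OO.OX
XXXOX

Derivation:
Move 1: X drops in col 2, lands at row 5
Move 2: O drops in col 3, lands at row 5
Move 3: X drops in col 0, lands at row 5
Move 4: O drops in col 3, lands at row 4
Move 5: X drops in col 4, lands at row 5
Move 6: O drops in col 0, lands at row 4
Move 7: X drops in col 4, lands at row 4
Move 8: O drops in col 0, lands at row 3
Move 9: X drops in col 1, lands at row 5
Move 10: O drops in col 3, lands at row 3
Move 11: X drops in col 4, lands at row 3
Move 12: O drops in col 1, lands at row 4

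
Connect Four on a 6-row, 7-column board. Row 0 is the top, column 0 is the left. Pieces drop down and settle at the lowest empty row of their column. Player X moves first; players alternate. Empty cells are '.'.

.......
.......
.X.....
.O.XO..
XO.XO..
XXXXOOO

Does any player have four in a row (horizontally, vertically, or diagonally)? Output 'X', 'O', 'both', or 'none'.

X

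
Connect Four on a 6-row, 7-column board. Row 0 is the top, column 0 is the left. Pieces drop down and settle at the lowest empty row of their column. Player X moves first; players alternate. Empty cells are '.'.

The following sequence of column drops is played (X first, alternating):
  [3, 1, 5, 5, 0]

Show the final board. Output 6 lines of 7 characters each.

Move 1: X drops in col 3, lands at row 5
Move 2: O drops in col 1, lands at row 5
Move 3: X drops in col 5, lands at row 5
Move 4: O drops in col 5, lands at row 4
Move 5: X drops in col 0, lands at row 5

Answer: .......
.......
.......
.......
.....O.
XO.X.X.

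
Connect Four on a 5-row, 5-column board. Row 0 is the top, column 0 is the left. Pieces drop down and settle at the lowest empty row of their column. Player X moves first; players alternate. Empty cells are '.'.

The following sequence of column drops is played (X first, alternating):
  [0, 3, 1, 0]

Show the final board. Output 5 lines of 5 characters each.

Answer: .....
.....
.....
O....
XX.O.

Derivation:
Move 1: X drops in col 0, lands at row 4
Move 2: O drops in col 3, lands at row 4
Move 3: X drops in col 1, lands at row 4
Move 4: O drops in col 0, lands at row 3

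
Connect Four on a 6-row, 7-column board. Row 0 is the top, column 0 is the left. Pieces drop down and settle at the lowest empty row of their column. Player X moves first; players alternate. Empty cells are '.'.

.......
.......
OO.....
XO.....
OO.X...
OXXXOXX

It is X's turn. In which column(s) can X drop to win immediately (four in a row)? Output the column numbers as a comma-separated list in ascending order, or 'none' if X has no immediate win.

Answer: none

Derivation:
col 0: drop X → no win
col 1: drop X → no win
col 2: drop X → no win
col 3: drop X → no win
col 4: drop X → no win
col 5: drop X → no win
col 6: drop X → no win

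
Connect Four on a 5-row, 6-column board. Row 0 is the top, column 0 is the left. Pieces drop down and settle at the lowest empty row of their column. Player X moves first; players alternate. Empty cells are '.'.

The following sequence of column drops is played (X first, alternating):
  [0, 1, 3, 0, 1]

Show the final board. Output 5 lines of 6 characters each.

Answer: ......
......
......
OX....
XO.X..

Derivation:
Move 1: X drops in col 0, lands at row 4
Move 2: O drops in col 1, lands at row 4
Move 3: X drops in col 3, lands at row 4
Move 4: O drops in col 0, lands at row 3
Move 5: X drops in col 1, lands at row 3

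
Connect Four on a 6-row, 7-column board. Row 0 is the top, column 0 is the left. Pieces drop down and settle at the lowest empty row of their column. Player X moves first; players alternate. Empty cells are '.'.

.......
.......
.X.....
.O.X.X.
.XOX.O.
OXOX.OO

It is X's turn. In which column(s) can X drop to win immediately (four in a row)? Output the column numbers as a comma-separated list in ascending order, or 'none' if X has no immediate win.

Answer: 3

Derivation:
col 0: drop X → no win
col 1: drop X → no win
col 2: drop X → no win
col 3: drop X → WIN!
col 4: drop X → no win
col 5: drop X → no win
col 6: drop X → no win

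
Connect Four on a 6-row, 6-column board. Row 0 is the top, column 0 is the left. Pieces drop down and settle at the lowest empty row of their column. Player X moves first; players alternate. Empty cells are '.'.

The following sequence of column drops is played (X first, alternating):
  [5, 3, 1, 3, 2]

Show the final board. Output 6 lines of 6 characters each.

Move 1: X drops in col 5, lands at row 5
Move 2: O drops in col 3, lands at row 5
Move 3: X drops in col 1, lands at row 5
Move 4: O drops in col 3, lands at row 4
Move 5: X drops in col 2, lands at row 5

Answer: ......
......
......
......
...O..
.XXO.X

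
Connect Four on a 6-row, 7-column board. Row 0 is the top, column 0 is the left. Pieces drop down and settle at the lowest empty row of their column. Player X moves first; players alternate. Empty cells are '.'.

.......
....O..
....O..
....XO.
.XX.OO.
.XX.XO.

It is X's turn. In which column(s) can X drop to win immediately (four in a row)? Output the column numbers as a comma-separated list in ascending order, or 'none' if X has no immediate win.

Answer: 3

Derivation:
col 0: drop X → no win
col 1: drop X → no win
col 2: drop X → no win
col 3: drop X → WIN!
col 4: drop X → no win
col 5: drop X → no win
col 6: drop X → no win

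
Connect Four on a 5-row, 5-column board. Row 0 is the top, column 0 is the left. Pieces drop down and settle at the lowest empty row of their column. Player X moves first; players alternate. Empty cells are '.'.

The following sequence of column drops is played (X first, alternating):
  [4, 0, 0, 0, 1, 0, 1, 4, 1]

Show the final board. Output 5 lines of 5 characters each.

Answer: .....
O....
OX...
XX..O
OX..X

Derivation:
Move 1: X drops in col 4, lands at row 4
Move 2: O drops in col 0, lands at row 4
Move 3: X drops in col 0, lands at row 3
Move 4: O drops in col 0, lands at row 2
Move 5: X drops in col 1, lands at row 4
Move 6: O drops in col 0, lands at row 1
Move 7: X drops in col 1, lands at row 3
Move 8: O drops in col 4, lands at row 3
Move 9: X drops in col 1, lands at row 2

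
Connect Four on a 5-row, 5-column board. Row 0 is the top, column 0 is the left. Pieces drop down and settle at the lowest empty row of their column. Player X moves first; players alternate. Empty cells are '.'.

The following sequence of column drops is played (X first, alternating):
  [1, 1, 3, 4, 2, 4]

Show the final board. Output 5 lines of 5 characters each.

Move 1: X drops in col 1, lands at row 4
Move 2: O drops in col 1, lands at row 3
Move 3: X drops in col 3, lands at row 4
Move 4: O drops in col 4, lands at row 4
Move 5: X drops in col 2, lands at row 4
Move 6: O drops in col 4, lands at row 3

Answer: .....
.....
.....
.O..O
.XXXO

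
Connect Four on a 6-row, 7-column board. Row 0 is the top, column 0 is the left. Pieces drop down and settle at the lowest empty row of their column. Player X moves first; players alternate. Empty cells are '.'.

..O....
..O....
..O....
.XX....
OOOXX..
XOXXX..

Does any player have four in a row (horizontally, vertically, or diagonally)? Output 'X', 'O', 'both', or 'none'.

none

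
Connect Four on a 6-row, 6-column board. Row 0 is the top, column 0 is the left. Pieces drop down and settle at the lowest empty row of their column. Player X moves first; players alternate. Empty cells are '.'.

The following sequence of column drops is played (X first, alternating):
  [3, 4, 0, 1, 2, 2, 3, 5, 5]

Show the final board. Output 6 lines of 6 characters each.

Answer: ......
......
......
......
..OX.X
XOXXOO

Derivation:
Move 1: X drops in col 3, lands at row 5
Move 2: O drops in col 4, lands at row 5
Move 3: X drops in col 0, lands at row 5
Move 4: O drops in col 1, lands at row 5
Move 5: X drops in col 2, lands at row 5
Move 6: O drops in col 2, lands at row 4
Move 7: X drops in col 3, lands at row 4
Move 8: O drops in col 5, lands at row 5
Move 9: X drops in col 5, lands at row 4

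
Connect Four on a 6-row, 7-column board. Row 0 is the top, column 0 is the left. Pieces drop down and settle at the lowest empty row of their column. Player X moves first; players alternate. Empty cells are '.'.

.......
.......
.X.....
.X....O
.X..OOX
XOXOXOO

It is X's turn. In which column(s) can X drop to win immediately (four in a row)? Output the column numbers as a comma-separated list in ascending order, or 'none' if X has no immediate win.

Answer: 1

Derivation:
col 0: drop X → no win
col 1: drop X → WIN!
col 2: drop X → no win
col 3: drop X → no win
col 4: drop X → no win
col 5: drop X → no win
col 6: drop X → no win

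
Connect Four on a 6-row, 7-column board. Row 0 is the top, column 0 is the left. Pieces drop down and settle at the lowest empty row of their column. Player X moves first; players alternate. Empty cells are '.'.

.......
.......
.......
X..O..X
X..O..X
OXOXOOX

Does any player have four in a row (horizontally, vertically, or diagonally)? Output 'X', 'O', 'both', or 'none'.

none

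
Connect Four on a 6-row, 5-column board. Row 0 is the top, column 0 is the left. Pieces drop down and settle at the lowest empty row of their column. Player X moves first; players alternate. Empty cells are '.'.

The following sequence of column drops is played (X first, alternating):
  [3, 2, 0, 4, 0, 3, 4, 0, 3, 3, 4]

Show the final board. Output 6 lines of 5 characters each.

Answer: .....
.....
...O.
O..XX
X..OX
X.OXO

Derivation:
Move 1: X drops in col 3, lands at row 5
Move 2: O drops in col 2, lands at row 5
Move 3: X drops in col 0, lands at row 5
Move 4: O drops in col 4, lands at row 5
Move 5: X drops in col 0, lands at row 4
Move 6: O drops in col 3, lands at row 4
Move 7: X drops in col 4, lands at row 4
Move 8: O drops in col 0, lands at row 3
Move 9: X drops in col 3, lands at row 3
Move 10: O drops in col 3, lands at row 2
Move 11: X drops in col 4, lands at row 3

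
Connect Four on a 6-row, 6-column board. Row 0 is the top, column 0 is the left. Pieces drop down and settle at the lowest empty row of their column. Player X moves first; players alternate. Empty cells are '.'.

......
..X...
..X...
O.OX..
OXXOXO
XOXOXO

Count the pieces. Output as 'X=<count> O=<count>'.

X=9 O=8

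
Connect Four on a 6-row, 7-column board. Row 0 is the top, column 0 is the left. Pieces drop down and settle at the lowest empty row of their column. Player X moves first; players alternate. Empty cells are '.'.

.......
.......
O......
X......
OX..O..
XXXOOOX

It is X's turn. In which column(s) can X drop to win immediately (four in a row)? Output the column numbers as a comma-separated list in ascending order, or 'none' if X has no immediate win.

col 0: drop X → no win
col 1: drop X → no win
col 2: drop X → no win
col 3: drop X → no win
col 4: drop X → no win
col 5: drop X → no win
col 6: drop X → no win

Answer: none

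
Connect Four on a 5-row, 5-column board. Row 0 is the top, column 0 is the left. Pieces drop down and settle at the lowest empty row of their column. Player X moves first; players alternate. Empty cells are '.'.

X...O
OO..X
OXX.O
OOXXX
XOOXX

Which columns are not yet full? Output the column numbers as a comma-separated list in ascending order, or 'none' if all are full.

Answer: 1,2,3

Derivation:
col 0: top cell = 'X' → FULL
col 1: top cell = '.' → open
col 2: top cell = '.' → open
col 3: top cell = '.' → open
col 4: top cell = 'O' → FULL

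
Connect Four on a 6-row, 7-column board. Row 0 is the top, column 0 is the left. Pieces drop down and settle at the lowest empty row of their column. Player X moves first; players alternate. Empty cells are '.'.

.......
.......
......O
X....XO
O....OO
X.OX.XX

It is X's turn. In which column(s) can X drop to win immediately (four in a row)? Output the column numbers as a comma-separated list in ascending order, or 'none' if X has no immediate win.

col 0: drop X → no win
col 1: drop X → no win
col 2: drop X → no win
col 3: drop X → no win
col 4: drop X → WIN!
col 5: drop X → no win
col 6: drop X → no win

Answer: 4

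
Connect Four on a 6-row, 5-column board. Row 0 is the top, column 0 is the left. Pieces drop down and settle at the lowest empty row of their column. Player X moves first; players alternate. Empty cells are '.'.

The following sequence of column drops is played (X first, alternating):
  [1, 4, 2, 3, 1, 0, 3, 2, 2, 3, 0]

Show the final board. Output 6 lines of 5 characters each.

Answer: .....
.....
.....
..XO.
XXOX.
OXXOO

Derivation:
Move 1: X drops in col 1, lands at row 5
Move 2: O drops in col 4, lands at row 5
Move 3: X drops in col 2, lands at row 5
Move 4: O drops in col 3, lands at row 5
Move 5: X drops in col 1, lands at row 4
Move 6: O drops in col 0, lands at row 5
Move 7: X drops in col 3, lands at row 4
Move 8: O drops in col 2, lands at row 4
Move 9: X drops in col 2, lands at row 3
Move 10: O drops in col 3, lands at row 3
Move 11: X drops in col 0, lands at row 4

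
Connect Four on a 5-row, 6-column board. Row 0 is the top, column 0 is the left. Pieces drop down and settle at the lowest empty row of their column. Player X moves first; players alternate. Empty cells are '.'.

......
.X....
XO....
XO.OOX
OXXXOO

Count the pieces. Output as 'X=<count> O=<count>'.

X=7 O=7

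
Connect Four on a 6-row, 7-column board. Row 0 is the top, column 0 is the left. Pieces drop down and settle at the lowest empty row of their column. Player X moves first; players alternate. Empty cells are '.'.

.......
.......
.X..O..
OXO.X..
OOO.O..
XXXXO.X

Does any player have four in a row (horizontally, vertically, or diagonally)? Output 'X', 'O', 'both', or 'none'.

X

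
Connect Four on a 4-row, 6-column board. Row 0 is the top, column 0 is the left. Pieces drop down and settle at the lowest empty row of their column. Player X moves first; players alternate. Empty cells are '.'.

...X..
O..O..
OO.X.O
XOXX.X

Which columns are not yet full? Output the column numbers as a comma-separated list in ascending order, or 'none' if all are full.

col 0: top cell = '.' → open
col 1: top cell = '.' → open
col 2: top cell = '.' → open
col 3: top cell = 'X' → FULL
col 4: top cell = '.' → open
col 5: top cell = '.' → open

Answer: 0,1,2,4,5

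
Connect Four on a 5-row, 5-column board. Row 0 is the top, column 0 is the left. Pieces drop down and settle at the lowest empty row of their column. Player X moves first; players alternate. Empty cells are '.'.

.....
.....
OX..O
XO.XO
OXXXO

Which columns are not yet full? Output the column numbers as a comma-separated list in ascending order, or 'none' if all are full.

col 0: top cell = '.' → open
col 1: top cell = '.' → open
col 2: top cell = '.' → open
col 3: top cell = '.' → open
col 4: top cell = '.' → open

Answer: 0,1,2,3,4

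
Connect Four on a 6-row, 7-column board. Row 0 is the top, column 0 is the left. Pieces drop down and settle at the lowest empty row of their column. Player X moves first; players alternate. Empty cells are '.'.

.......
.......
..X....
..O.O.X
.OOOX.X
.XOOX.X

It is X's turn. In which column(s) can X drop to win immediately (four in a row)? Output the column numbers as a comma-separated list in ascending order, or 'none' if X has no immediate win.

Answer: 6

Derivation:
col 0: drop X → no win
col 1: drop X → no win
col 2: drop X → no win
col 3: drop X → no win
col 4: drop X → no win
col 5: drop X → no win
col 6: drop X → WIN!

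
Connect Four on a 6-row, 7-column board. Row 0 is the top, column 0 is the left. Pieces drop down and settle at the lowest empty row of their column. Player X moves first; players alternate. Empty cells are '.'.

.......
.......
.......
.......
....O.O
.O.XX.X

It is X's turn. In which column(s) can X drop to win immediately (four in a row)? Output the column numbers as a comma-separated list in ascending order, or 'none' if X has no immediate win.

Answer: 5

Derivation:
col 0: drop X → no win
col 1: drop X → no win
col 2: drop X → no win
col 3: drop X → no win
col 4: drop X → no win
col 5: drop X → WIN!
col 6: drop X → no win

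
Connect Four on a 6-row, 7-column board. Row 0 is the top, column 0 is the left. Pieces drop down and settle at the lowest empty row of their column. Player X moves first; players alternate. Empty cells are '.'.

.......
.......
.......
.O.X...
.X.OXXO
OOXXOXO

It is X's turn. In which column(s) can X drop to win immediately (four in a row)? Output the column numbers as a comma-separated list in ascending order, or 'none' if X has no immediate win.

col 0: drop X → no win
col 1: drop X → no win
col 2: drop X → no win
col 3: drop X → no win
col 4: drop X → no win
col 5: drop X → no win
col 6: drop X → no win

Answer: none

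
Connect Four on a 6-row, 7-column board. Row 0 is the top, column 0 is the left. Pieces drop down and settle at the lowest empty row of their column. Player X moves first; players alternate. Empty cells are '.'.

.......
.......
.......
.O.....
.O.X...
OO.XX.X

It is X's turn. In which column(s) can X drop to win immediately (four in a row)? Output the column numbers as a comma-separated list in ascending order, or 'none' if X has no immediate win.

Answer: 5

Derivation:
col 0: drop X → no win
col 1: drop X → no win
col 2: drop X → no win
col 3: drop X → no win
col 4: drop X → no win
col 5: drop X → WIN!
col 6: drop X → no win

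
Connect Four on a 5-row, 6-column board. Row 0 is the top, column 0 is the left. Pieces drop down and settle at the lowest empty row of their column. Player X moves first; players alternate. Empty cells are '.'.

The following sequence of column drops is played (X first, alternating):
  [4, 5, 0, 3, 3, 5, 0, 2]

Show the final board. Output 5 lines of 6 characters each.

Move 1: X drops in col 4, lands at row 4
Move 2: O drops in col 5, lands at row 4
Move 3: X drops in col 0, lands at row 4
Move 4: O drops in col 3, lands at row 4
Move 5: X drops in col 3, lands at row 3
Move 6: O drops in col 5, lands at row 3
Move 7: X drops in col 0, lands at row 3
Move 8: O drops in col 2, lands at row 4

Answer: ......
......
......
X..X.O
X.OOXO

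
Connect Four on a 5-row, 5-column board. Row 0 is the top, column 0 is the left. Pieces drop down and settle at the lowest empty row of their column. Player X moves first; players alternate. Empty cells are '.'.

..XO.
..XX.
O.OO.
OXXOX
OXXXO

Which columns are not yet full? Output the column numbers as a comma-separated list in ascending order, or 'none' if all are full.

col 0: top cell = '.' → open
col 1: top cell = '.' → open
col 2: top cell = 'X' → FULL
col 3: top cell = 'O' → FULL
col 4: top cell = '.' → open

Answer: 0,1,4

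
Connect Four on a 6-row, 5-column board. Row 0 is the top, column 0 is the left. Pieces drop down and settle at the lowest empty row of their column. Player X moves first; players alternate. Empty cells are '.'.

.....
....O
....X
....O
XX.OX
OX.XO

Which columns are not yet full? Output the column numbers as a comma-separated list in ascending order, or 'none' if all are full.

Answer: 0,1,2,3,4

Derivation:
col 0: top cell = '.' → open
col 1: top cell = '.' → open
col 2: top cell = '.' → open
col 3: top cell = '.' → open
col 4: top cell = '.' → open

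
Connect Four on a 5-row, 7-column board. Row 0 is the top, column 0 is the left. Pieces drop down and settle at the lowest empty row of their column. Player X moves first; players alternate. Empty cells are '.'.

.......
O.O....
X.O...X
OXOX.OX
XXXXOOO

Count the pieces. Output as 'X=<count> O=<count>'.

X=9 O=9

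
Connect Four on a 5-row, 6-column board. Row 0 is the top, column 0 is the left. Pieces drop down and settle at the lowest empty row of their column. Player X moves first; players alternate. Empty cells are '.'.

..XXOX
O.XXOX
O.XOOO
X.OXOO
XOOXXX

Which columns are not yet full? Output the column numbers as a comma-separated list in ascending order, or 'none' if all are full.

Answer: 0,1

Derivation:
col 0: top cell = '.' → open
col 1: top cell = '.' → open
col 2: top cell = 'X' → FULL
col 3: top cell = 'X' → FULL
col 4: top cell = 'O' → FULL
col 5: top cell = 'X' → FULL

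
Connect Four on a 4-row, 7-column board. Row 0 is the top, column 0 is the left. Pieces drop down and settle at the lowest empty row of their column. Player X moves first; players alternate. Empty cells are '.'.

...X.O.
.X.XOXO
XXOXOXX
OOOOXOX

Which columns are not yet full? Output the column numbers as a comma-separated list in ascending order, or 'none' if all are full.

col 0: top cell = '.' → open
col 1: top cell = '.' → open
col 2: top cell = '.' → open
col 3: top cell = 'X' → FULL
col 4: top cell = '.' → open
col 5: top cell = 'O' → FULL
col 6: top cell = '.' → open

Answer: 0,1,2,4,6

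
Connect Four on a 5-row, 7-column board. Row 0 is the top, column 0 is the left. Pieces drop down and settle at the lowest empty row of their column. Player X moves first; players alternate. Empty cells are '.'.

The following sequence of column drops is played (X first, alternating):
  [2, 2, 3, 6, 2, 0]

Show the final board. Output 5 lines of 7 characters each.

Move 1: X drops in col 2, lands at row 4
Move 2: O drops in col 2, lands at row 3
Move 3: X drops in col 3, lands at row 4
Move 4: O drops in col 6, lands at row 4
Move 5: X drops in col 2, lands at row 2
Move 6: O drops in col 0, lands at row 4

Answer: .......
.......
..X....
..O....
O.XX..O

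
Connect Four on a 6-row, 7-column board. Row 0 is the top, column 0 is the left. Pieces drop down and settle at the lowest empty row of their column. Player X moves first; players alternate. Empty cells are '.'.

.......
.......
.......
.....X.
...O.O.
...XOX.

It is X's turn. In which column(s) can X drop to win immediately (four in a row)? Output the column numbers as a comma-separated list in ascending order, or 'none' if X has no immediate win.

Answer: none

Derivation:
col 0: drop X → no win
col 1: drop X → no win
col 2: drop X → no win
col 3: drop X → no win
col 4: drop X → no win
col 5: drop X → no win
col 6: drop X → no win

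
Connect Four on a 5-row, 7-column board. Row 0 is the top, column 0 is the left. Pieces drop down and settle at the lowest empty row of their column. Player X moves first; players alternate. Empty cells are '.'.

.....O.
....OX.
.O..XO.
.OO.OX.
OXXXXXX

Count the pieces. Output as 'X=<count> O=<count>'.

X=9 O=8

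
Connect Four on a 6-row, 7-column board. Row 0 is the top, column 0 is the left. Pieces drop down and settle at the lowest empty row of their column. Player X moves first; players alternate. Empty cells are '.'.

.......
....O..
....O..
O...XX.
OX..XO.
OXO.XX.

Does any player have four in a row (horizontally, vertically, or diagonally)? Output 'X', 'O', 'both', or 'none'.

none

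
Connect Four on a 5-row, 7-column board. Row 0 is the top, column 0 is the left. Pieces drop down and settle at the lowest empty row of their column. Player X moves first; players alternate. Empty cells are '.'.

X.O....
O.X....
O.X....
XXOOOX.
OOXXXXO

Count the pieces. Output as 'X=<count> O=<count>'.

X=10 O=9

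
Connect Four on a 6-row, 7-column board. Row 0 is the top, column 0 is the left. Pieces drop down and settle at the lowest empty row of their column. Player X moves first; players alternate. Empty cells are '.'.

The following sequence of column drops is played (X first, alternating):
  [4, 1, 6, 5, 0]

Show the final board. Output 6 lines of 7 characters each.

Move 1: X drops in col 4, lands at row 5
Move 2: O drops in col 1, lands at row 5
Move 3: X drops in col 6, lands at row 5
Move 4: O drops in col 5, lands at row 5
Move 5: X drops in col 0, lands at row 5

Answer: .......
.......
.......
.......
.......
XO..XOX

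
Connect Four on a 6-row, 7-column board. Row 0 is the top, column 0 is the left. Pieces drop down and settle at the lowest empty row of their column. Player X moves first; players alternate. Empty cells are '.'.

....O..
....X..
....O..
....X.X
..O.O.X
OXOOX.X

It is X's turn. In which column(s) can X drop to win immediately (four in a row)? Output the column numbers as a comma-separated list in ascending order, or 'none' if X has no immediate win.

Answer: 6

Derivation:
col 0: drop X → no win
col 1: drop X → no win
col 2: drop X → no win
col 3: drop X → no win
col 5: drop X → no win
col 6: drop X → WIN!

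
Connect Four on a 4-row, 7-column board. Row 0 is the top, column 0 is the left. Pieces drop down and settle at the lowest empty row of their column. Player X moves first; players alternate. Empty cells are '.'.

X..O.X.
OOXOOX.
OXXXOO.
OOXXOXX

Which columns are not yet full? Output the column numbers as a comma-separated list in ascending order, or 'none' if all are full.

col 0: top cell = 'X' → FULL
col 1: top cell = '.' → open
col 2: top cell = '.' → open
col 3: top cell = 'O' → FULL
col 4: top cell = '.' → open
col 5: top cell = 'X' → FULL
col 6: top cell = '.' → open

Answer: 1,2,4,6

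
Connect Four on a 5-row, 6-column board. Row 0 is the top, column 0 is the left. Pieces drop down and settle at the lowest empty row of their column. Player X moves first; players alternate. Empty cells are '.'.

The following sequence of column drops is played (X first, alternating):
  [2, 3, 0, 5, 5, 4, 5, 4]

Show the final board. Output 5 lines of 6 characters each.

Move 1: X drops in col 2, lands at row 4
Move 2: O drops in col 3, lands at row 4
Move 3: X drops in col 0, lands at row 4
Move 4: O drops in col 5, lands at row 4
Move 5: X drops in col 5, lands at row 3
Move 6: O drops in col 4, lands at row 4
Move 7: X drops in col 5, lands at row 2
Move 8: O drops in col 4, lands at row 3

Answer: ......
......
.....X
....OX
X.XOOO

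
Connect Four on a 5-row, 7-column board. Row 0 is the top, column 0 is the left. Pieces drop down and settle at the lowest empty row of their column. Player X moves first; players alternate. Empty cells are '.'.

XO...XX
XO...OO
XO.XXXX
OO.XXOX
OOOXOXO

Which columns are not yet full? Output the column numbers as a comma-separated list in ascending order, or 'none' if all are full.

Answer: 2,3,4

Derivation:
col 0: top cell = 'X' → FULL
col 1: top cell = 'O' → FULL
col 2: top cell = '.' → open
col 3: top cell = '.' → open
col 4: top cell = '.' → open
col 5: top cell = 'X' → FULL
col 6: top cell = 'X' → FULL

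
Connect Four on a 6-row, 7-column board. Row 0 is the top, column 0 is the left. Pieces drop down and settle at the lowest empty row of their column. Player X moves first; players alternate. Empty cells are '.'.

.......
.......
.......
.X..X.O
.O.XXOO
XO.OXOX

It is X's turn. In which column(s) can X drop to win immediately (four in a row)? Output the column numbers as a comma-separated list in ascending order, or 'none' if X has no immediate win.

Answer: 4

Derivation:
col 0: drop X → no win
col 1: drop X → no win
col 2: drop X → no win
col 3: drop X → no win
col 4: drop X → WIN!
col 5: drop X → no win
col 6: drop X → no win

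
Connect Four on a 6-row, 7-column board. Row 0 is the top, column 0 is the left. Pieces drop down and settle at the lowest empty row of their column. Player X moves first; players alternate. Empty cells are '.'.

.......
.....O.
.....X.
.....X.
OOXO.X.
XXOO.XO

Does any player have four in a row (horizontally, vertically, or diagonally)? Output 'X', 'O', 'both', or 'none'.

X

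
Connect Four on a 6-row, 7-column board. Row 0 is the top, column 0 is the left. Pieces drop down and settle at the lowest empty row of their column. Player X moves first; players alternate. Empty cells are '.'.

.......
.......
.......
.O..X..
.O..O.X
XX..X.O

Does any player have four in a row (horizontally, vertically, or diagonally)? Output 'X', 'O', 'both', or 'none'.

none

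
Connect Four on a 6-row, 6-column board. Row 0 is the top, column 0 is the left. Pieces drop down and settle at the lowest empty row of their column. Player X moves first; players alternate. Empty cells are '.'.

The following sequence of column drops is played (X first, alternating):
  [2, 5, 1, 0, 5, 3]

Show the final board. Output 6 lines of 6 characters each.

Answer: ......
......
......
......
.....X
OXXO.O

Derivation:
Move 1: X drops in col 2, lands at row 5
Move 2: O drops in col 5, lands at row 5
Move 3: X drops in col 1, lands at row 5
Move 4: O drops in col 0, lands at row 5
Move 5: X drops in col 5, lands at row 4
Move 6: O drops in col 3, lands at row 5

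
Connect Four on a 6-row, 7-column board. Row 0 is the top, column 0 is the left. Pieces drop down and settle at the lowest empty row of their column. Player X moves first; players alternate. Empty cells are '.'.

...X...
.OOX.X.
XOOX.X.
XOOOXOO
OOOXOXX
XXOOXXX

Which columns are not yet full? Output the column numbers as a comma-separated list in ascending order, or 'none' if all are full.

Answer: 0,1,2,4,5,6

Derivation:
col 0: top cell = '.' → open
col 1: top cell = '.' → open
col 2: top cell = '.' → open
col 3: top cell = 'X' → FULL
col 4: top cell = '.' → open
col 5: top cell = '.' → open
col 6: top cell = '.' → open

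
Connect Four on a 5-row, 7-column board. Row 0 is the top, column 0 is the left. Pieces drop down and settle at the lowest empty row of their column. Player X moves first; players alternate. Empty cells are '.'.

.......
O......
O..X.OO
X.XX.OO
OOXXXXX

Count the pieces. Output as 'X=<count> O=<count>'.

X=9 O=8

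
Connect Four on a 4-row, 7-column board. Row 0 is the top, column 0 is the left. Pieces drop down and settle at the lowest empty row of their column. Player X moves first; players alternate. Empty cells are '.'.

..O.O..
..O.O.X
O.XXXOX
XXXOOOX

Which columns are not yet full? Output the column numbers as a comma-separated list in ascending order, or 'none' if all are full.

Answer: 0,1,3,5,6

Derivation:
col 0: top cell = '.' → open
col 1: top cell = '.' → open
col 2: top cell = 'O' → FULL
col 3: top cell = '.' → open
col 4: top cell = 'O' → FULL
col 5: top cell = '.' → open
col 6: top cell = '.' → open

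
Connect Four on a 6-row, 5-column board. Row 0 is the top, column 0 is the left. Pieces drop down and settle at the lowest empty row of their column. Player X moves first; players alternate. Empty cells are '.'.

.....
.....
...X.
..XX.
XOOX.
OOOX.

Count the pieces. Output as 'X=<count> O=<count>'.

X=6 O=5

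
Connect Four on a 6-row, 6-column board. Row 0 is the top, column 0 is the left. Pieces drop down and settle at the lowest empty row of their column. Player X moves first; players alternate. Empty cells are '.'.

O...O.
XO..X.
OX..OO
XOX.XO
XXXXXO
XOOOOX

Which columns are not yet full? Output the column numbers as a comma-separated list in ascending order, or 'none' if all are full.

col 0: top cell = 'O' → FULL
col 1: top cell = '.' → open
col 2: top cell = '.' → open
col 3: top cell = '.' → open
col 4: top cell = 'O' → FULL
col 5: top cell = '.' → open

Answer: 1,2,3,5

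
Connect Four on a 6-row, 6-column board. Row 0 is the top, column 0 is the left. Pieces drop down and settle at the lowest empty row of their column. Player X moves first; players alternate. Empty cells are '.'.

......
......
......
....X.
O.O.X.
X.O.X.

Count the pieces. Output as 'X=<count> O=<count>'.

X=4 O=3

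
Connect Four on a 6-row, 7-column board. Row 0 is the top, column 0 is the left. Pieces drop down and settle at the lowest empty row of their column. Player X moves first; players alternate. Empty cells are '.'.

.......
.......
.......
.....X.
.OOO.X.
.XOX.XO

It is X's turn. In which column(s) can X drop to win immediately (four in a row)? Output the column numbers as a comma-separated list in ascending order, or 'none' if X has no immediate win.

Answer: 5

Derivation:
col 0: drop X → no win
col 1: drop X → no win
col 2: drop X → no win
col 3: drop X → no win
col 4: drop X → no win
col 5: drop X → WIN!
col 6: drop X → no win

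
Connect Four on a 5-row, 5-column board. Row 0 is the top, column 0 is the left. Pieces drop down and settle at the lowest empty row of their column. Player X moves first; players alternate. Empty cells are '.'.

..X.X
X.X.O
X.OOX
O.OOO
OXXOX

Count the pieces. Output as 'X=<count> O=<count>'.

X=9 O=9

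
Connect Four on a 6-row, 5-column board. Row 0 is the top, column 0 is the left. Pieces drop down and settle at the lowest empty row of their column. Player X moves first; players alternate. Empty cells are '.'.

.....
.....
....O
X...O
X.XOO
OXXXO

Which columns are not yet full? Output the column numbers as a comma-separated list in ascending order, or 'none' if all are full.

Answer: 0,1,2,3,4

Derivation:
col 0: top cell = '.' → open
col 1: top cell = '.' → open
col 2: top cell = '.' → open
col 3: top cell = '.' → open
col 4: top cell = '.' → open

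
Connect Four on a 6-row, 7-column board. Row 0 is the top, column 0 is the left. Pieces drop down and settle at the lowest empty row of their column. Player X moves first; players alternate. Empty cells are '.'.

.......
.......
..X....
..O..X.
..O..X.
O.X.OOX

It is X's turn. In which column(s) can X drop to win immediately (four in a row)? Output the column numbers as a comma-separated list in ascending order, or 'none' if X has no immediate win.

Answer: none

Derivation:
col 0: drop X → no win
col 1: drop X → no win
col 2: drop X → no win
col 3: drop X → no win
col 4: drop X → no win
col 5: drop X → no win
col 6: drop X → no win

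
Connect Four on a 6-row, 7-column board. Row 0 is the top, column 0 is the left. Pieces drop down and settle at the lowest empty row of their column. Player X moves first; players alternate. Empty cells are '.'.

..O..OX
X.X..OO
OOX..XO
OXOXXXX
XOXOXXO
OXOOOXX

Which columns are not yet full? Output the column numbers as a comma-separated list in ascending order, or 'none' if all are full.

Answer: 0,1,3,4

Derivation:
col 0: top cell = '.' → open
col 1: top cell = '.' → open
col 2: top cell = 'O' → FULL
col 3: top cell = '.' → open
col 4: top cell = '.' → open
col 5: top cell = 'O' → FULL
col 6: top cell = 'X' → FULL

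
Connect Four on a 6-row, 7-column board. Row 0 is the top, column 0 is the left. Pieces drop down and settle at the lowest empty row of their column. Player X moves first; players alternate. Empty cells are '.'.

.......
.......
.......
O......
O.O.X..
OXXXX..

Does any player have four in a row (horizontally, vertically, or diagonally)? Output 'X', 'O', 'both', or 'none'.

X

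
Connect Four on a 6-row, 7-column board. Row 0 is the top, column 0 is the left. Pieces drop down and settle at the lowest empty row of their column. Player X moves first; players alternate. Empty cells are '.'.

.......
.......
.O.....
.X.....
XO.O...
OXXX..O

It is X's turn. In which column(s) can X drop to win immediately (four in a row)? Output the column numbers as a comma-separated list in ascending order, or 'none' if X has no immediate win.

col 0: drop X → no win
col 1: drop X → no win
col 2: drop X → no win
col 3: drop X → no win
col 4: drop X → WIN!
col 5: drop X → no win
col 6: drop X → no win

Answer: 4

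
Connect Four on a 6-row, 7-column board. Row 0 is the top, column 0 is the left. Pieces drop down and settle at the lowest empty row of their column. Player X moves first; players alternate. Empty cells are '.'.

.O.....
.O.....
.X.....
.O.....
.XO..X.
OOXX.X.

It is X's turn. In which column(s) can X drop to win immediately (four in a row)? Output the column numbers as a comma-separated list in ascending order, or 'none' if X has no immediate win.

col 0: drop X → no win
col 2: drop X → no win
col 3: drop X → no win
col 4: drop X → WIN!
col 5: drop X → no win
col 6: drop X → no win

Answer: 4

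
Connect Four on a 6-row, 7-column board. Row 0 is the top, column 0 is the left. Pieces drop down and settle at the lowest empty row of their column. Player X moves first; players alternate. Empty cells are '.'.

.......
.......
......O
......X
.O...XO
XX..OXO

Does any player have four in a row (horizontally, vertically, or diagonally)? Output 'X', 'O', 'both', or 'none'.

none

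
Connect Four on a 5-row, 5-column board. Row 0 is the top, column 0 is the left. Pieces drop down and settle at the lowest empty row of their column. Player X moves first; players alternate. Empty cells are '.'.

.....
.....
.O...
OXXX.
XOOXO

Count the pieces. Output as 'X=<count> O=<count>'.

X=5 O=5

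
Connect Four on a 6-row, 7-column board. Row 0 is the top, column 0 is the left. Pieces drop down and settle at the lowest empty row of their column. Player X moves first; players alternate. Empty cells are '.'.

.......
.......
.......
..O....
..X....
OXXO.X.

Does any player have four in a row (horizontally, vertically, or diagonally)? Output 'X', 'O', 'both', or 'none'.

none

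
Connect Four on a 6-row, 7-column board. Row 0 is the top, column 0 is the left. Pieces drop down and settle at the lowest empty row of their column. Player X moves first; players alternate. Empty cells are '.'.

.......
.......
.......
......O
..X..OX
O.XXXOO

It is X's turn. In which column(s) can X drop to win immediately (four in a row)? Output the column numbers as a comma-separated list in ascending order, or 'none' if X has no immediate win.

Answer: 1

Derivation:
col 0: drop X → no win
col 1: drop X → WIN!
col 2: drop X → no win
col 3: drop X → no win
col 4: drop X → no win
col 5: drop X → no win
col 6: drop X → no win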